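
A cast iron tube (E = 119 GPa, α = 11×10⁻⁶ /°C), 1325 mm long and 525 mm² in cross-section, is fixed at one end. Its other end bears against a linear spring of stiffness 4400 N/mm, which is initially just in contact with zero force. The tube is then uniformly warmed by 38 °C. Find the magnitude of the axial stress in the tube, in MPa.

σ ≈ 4.25 MPa (compressive)

Free thermal expansion: δ_free = αΔT L = 11×10⁻⁶ × 38 × 1325 = 0.5538 mm.
Let P be the compressive force at the spring. The tube shortens elastically by PL/(AE) and the spring compresses by P/k; together these equal δ_free.
P [ L/(AE) + 1/k ] = δ_free → P [ 1325/(525×119×10³) + 1/(4400) ] = 0.5538.
P = 0.5538 / 0.0002485 = 2229 N.
σ = P/A = 2229/525 = 4.246 MPa.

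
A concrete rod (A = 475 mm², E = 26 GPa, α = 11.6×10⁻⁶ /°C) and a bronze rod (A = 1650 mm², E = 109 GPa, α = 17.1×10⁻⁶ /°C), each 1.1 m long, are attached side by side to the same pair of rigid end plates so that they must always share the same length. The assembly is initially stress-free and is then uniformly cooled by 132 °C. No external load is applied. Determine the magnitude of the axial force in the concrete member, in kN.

P ≈ 8.39 kN (compressive in the concrete)

Both members must finish at the same length. With the larger α, the bronze tends to over-contract; the plates restrain it, putting the bronze in tension and the concrete in compression. With no external load the two internal forces are equal and opposite, magnitude P.
Compatibility of the two members (thermal + elastic change equal): (α₁ − α₂)ΔT = P·[1/(A₁E₁) + 1/(A₂E₂)].
|α₁ − α₂|·ΔT = 5.5×10⁻⁶ × 132 = 0.000726.
1/(A₁E₁) + 1/(A₂E₂) = 1/(475×26×10³) + 1/(1650×109×10³) = 8.653×10⁻⁸ N⁻¹.
So P = 0.000726 / 8.653×10⁻⁸ = 8.39 kN.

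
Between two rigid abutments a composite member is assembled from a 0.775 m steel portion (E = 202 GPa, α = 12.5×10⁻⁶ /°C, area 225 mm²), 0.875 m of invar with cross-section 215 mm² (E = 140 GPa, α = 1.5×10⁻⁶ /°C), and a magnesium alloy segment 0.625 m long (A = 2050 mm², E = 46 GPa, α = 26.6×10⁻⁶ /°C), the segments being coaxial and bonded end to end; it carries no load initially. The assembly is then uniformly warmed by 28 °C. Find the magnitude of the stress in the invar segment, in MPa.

If the supports were absent, the total length change would be Σ αᵢΔT Lᵢ = 12.5×10⁻⁶×28×775 + 1.5×10⁻⁶×28×875 + 26.6×10⁻⁶×28×625 = 0.7735 mm.
Since the ends are fixed, an axial force P builds up, equal in every segment, with P · Σ Lᵢ/(AᵢEᵢ) = δ_free.
Σ Lᵢ/(AᵢEᵢ) = 775/(225×202×10³) + 875/(215×140×10³) + 625/(2050×46×10³) = 5.275×10⁻⁵ mm/N.
Hence P = δ_free / Σ(L/AE) = 0.7735/5.275×10⁻⁵ = 14.66 kN (compressive).
σ_{invar} = P / A = 14660 / 215 = 68.2 MPa.

σ ≈ 68.2 MPa (compressive)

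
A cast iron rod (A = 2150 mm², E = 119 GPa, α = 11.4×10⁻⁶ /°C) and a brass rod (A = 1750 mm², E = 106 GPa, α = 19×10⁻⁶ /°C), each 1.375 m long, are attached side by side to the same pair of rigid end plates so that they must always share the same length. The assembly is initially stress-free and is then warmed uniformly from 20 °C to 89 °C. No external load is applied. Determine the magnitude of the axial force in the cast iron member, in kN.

The brass has the larger α, so on heating it would change length more than the cast iron if both were free. The rigid plates force a common final length, so the brass is put into compression and the cast iron into tension, with equal and opposite forces P (no external load).
Compatibility of the two members (thermal + elastic change equal): (α₁ − α₂)ΔT = P·[1/(A₁E₁) + 1/(A₂E₂)].
|α₁ − α₂|·ΔT = 7.6×10⁻⁶ × 69 = 0.0005244.
1/(A₁E₁) + 1/(A₂E₂) = 1/(2150×119×10³) + 1/(1750×106×10³) = 9.299×10⁻⁹ N⁻¹.
P = 0.0005244 / 9.299×10⁻⁹ = 56390 N = 56.39 kN.

P ≈ 56.4 kN (tensile in the cast iron)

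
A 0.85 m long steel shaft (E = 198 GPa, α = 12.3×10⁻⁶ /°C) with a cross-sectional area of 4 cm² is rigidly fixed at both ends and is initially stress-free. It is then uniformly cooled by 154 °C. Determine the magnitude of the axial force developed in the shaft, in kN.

The ends cannot move, so σ = EαΔT = 198×10³ × 12.3×10⁻⁶ × 154 = 375.1 MPa.
Axial force P = σA = 375.1 × 400 = 150000 N = 150 kN, tensile.

P ≈ 150 kN (tensile)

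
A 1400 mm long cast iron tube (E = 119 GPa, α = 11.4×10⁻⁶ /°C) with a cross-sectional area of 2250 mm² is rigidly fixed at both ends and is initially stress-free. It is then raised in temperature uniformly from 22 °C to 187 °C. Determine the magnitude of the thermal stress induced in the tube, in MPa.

σ ≈ 224 MPa (compressive)

The supports are rigid, so the total axial strain is zero. The restrained thermal strain is ε = αΔT = 11.4×10⁻⁶ × 165 = 1881×10⁻⁶.
σ = EαΔT = 119×10³ × 11.4×10⁻⁶ × 165 = 223.8 MPa (compressive; the tube is trying to expand).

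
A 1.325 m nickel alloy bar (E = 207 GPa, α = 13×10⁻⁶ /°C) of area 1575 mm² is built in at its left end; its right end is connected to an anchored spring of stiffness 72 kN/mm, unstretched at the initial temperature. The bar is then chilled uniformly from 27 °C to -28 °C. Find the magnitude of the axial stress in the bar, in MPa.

σ ≈ 33.5 MPa (tensile)

Free thermal contraction: δ_free = αΔT L = 13×10⁻⁶ × 55 × 1325 = 0.9474 mm.
With a force P in the spring, the elastic change of the bar is PL/(AE) and that of the spring is P/k; compatibility requires their sum to equal δ_free.
So P = δ_free / [L/(AE) + 1/k] = 0.9474 / [ 1325/(1575×207×10³) + 1/(72×10³) ].
P = 0.9474 / 1.795×10⁻⁵ = 52770 N.
σ = P/A = 52770/1575 = 33.5 MPa.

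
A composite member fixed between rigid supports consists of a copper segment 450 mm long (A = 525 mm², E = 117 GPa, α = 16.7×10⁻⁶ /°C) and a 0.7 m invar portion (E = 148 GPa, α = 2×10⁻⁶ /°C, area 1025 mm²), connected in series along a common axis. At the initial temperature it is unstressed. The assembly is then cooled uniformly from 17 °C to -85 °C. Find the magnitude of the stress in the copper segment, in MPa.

σ ≈ 145 MPa (tensile)

With the walls removed the bar would change length by δ_free = Σ αᵢΔT Lᵢ = 16.7×10⁻⁶×102×450 + 2×10⁻⁶×102×700 = 0.9093 mm.
The walls prevent any net length change, so an axial force P (same in every segment) develops. Compatibility: P · Σ Lᵢ/(AᵢEᵢ) = δ_free.
Σ Lᵢ/(AᵢEᵢ) = 450/(525×117×10³) + 700/(1025×148×10³) = 1.194×10⁻⁵ mm/N.
So P = 0.9093 / 1.194×10⁻⁵ = 76.16 kN, tensile.
σ_{copper} = P / A = 76160 / 525 = 145.1 MPa.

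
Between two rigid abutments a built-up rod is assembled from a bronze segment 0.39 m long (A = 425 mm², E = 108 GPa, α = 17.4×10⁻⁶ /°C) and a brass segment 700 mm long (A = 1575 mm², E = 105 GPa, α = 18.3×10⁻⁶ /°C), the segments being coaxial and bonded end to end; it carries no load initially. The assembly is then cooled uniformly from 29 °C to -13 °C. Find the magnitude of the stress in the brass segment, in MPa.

σ ≈ 41.1 MPa (tensile)

Free thermal contraction of the whole bar: Σ αᵢΔT Lᵢ = 17.4×10⁻⁶×42×390 + 18.3×10⁻⁶×42×700 = 0.823 mm.
Since the ends are fixed, an axial force P builds up, equal in every segment, with P · Σ Lᵢ/(AᵢEᵢ) = δ_free.
The series flexibility is Σ Lᵢ/(AᵢEᵢ) = 390/(425×108×10³) + 700/(1575×105×10³) = 1.273×10⁻⁵ mm/N.
P = 0.823 / 1.273×10⁻⁵ = 64660 N = 64.66 kN, tensile.
σ_{brass} = P / A = 64660 / 1575 = 41.05 MPa.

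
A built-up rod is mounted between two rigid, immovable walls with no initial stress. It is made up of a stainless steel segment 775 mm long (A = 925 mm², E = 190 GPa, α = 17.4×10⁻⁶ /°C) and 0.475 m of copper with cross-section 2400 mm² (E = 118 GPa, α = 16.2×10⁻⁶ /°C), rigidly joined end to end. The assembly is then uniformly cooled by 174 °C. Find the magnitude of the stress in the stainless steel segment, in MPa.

σ ≈ 655 MPa (tensile)

If the supports were absent, the total length change would be Σ αᵢΔT Lᵢ = 17.4×10⁻⁶×174×775 + 16.2×10⁻⁶×174×475 = 3.685 mm.
Since the ends are fixed, an axial force P builds up, equal in every segment, with P · Σ Lᵢ/(AᵢEᵢ) = δ_free.
The series flexibility is Σ Lᵢ/(AᵢEᵢ) = 775/(925×190×10³) + 475/(2400×118×10³) = 6.087×10⁻⁶ mm/N.
Hence P = δ_free / Σ(L/AE) = 3.685/6.087×10⁻⁶ = 605.4 kN (tensile).
σ_{stainless steel} = P / A = 605400 / 925 = 654.5 MPa.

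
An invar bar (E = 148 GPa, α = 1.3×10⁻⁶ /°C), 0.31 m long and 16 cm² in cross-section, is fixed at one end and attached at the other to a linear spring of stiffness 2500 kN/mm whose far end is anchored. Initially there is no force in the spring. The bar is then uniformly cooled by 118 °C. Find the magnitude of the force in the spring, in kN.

Free thermal contraction: δ_free = αΔT L = 1.3×10⁻⁶ × 118 × 310 = 0.04755 mm.
Let P be the tensile force in the spring. The bar extends elastically by PL/(AE) and the spring stretches by P/k; together these equal δ_free.
So P = δ_free / [L/(AE) + 1/k] = 0.04755 / [ 310/(1600×148×10³) + 1/(2500×10³) ].
P = 0.04755 / 1.709×10⁻⁶ = 27820 N.

P ≈ 27.8 kN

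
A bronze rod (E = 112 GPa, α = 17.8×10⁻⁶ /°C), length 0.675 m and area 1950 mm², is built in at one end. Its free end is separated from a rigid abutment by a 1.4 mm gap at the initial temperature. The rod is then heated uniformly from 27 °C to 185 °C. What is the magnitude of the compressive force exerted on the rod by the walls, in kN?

Free thermal elongation = αΔT L = 17.8×10⁻⁶ × 158 × 675 = 1.898 mm.
After closing the 1.4 mm clearance, 1.898 − 1.4 = 0.4984 mm of expansion remains to be suppressed by the wall.
Compatibility: PL/(AE) = 0.4984 mm, so σ = P/A = E × (0.4984/675) = 82.69 MPa.
P = σA = 82.69 × 1950 = 161.3 kN.

P ≈ 161 kN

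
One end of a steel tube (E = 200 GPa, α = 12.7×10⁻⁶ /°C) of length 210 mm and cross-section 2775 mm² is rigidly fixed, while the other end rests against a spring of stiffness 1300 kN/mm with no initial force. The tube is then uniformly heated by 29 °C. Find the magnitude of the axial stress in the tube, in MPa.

Free thermal expansion: δ_free = αΔT L = 12.7×10⁻⁶ × 29 × 210 = 0.07734 mm.
With a force P in the spring, the elastic change of the tube is PL/(AE) and that of the spring is P/k; compatibility requires their sum to equal δ_free.
P [ L/(AE) + 1/k ] = δ_free → P [ 210/(2775×200×10³) + 1/(1300×10³) ] = 0.07734.
P = 0.07734 / 1.148×10⁻⁶ = 67390 N.
σ = P/A = 67390/2775 = 24.29 MPa.

σ ≈ 24.3 MPa (compressive)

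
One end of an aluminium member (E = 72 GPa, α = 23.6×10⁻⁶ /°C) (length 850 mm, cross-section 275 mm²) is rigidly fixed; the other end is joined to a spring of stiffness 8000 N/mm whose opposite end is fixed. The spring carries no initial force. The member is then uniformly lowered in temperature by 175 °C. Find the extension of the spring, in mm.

δ ≈ 2.61 mm

Free thermal contraction: δ_free = αΔT L = 23.6×10⁻⁶ × 175 × 850 = 3.51 mm.
Let P be the tensile force in the spring. The member extends elastically by PL/(AE) and the spring stretches by P/k; together these equal δ_free.
P [ L/(AE) + 1/k ] = δ_free → P [ 850/(275×72×10³) + 1/(8000) ] = 3.51.
P = 3.51 / 0.0001679 = 20900 N.
Spring extension = P/k = 20900/(8000) = 2.613 mm.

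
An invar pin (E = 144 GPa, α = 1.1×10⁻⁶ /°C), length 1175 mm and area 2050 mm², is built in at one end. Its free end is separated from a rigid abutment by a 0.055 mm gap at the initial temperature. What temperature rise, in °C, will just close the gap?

ΔT ≈ 42.6 °C

The gap closes when αΔT L = 0.055 mm, since the pin is still unstressed at that instant.
ΔT = 0.055 / (1.1×10⁻⁶ × 1175) = 42.55 °C.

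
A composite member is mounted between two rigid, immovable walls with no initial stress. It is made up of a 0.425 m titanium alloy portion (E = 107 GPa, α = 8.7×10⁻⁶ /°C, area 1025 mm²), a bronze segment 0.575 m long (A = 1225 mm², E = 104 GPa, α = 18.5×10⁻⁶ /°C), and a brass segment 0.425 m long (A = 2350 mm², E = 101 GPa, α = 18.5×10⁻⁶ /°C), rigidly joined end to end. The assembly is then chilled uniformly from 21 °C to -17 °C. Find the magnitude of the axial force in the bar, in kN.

With the walls removed the bar would change length by δ_free = Σ αᵢΔT Lᵢ = 8.7×10⁻⁶×38×425 + 18.5×10⁻⁶×38×575 + 18.5×10⁻⁶×38×425 = 0.8435 mm.
The rigid supports impose zero overall length change; the single axial force P common to all segments must satisfy P Σ Lᵢ/(AᵢEᵢ) = δ_free.
Σ Lᵢ/(AᵢEᵢ) = 425/(1025×107×10³) + 575/(1225×104×10³) + 425/(2350×101×10³) = 1.018×10⁻⁵ mm/N.
P = 0.8435 / 1.018×10⁻⁵ = 82870 N = 82.87 kN, tensile.

P ≈ 82.9 kN (tensile)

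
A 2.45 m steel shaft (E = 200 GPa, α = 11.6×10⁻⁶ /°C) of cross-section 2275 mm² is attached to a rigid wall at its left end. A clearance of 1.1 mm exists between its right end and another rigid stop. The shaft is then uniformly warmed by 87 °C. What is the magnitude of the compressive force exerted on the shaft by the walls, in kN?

P ≈ 255 kN

Unrestrained expansion: δ_free = αΔT L = 11.6×10⁻⁶ × 87 × 2450 = 2.473 mm.
This exceeds the 1.1 mm gap, so the wall pushes back. The portion of expansion that must be recovered elastically is δ_free − gap = 2.473 − 1.1 = 1.373 mm.
Compatibility: PL/(AE) = 1.373 mm, so σ = P/A = E × (1.373/2450) = 112 MPa.
Force on the wall = σA = 112 × 2275 mm² = 254.9 kN.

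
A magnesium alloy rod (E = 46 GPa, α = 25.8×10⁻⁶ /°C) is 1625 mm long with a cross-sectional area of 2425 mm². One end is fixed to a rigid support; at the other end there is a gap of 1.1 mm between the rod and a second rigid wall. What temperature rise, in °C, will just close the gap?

ΔT ≈ 26.2 °C

The gap closes when αΔT L = 1.1 mm, since the rod is still unstressed at that instant.
ΔT = 1.1 / (25.8×10⁻⁶ × 1625) = 26.24 °C.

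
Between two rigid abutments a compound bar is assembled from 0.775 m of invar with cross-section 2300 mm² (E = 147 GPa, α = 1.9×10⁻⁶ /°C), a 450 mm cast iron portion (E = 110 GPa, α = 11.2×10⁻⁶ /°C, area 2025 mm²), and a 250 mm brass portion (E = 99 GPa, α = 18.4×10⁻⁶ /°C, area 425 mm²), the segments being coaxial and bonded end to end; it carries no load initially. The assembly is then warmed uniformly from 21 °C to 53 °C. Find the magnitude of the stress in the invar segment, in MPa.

Free thermal expansion of the whole bar: Σ αᵢΔT Lᵢ = 1.9×10⁻⁶×32×775 + 11.2×10⁻⁶×32×450 + 18.4×10⁻⁶×32×250 = 0.3556 mm.
Since the ends are fixed, an axial force P builds up, equal in every segment, with P · Σ Lᵢ/(AᵢEᵢ) = δ_free.
The series flexibility is Σ Lᵢ/(AᵢEᵢ) = 775/(2300×147×10³) + 450/(2025×110×10³) + 250/(425×99×10³) = 1.025×10⁻⁵ mm/N.
P = 0.3556 / 1.025×10⁻⁵ = 34680 N = 34.68 kN, compressive.
σ_{invar} = P / A = 34680 / 2300 = 15.08 MPa.

σ ≈ 15.1 MPa (compressive)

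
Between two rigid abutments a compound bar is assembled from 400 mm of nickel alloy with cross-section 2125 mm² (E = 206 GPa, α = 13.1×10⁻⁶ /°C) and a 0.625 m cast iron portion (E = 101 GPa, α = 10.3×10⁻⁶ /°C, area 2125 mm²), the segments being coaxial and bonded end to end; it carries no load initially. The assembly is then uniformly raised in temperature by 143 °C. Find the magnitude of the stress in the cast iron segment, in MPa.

σ ≈ 205 MPa (compressive)

Free thermal expansion of the whole bar: Σ αᵢΔT Lᵢ = 13.1×10⁻⁶×143×400 + 10.3×10⁻⁶×143×625 = 1.67 mm.
The rigid supports impose zero overall length change; the single axial force P common to all segments must satisfy P Σ Lᵢ/(AᵢEᵢ) = δ_free.
Σ Lᵢ/(AᵢEᵢ) = 400/(2125×206×10³) + 625/(2125×101×10³) = 3.826×10⁻⁶ mm/N.
P = 1.67 / 3.826×10⁻⁶ = 436500 N = 436.5 kN, compressive.
σ_{cast iron} = P / A = 436500 / 2125 = 205.4 MPa.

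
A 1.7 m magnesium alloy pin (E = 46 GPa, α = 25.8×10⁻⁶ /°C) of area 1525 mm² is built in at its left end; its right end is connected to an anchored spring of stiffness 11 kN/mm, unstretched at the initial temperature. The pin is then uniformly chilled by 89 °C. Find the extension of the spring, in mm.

δ ≈ 3.08 mm

The unrestrained thermal change is αΔT L = 25.8×10⁻⁶ × 89 × 1700 = 3.904 mm.
With a force P in the spring, the elastic change of the pin is PL/(AE) and that of the spring is P/k; compatibility requires their sum to equal δ_free.
So P = δ_free / [L/(AE) + 1/k] = 3.904 / [ 1700/(1525×46×10³) + 1/(11×10³) ].
P = 3.904 / 0.0001151 = 33900 N.
Spring extension = P/k = 33900/(11×10³) = 3.082 mm.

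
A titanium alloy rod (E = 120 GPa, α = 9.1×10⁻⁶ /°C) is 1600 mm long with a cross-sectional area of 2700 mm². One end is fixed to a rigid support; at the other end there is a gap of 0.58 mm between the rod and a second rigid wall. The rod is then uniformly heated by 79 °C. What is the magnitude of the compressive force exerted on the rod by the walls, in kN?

P ≈ 115 kN

Free thermal elongation = αΔT L = 9.1×10⁻⁶ × 79 × 1600 = 1.15 mm.
The gap closes (δ_free > 0.58 mm) and the wall then resists a further 1.15 − 0.58 = 0.5702 mm of expansion.
So σ = E(δ_free − g)/L = 120×10³ × 0.5702/1600 = 42.77 MPa.
Force on the wall = σA = 42.77 × 2700 mm² = 115.5 kN.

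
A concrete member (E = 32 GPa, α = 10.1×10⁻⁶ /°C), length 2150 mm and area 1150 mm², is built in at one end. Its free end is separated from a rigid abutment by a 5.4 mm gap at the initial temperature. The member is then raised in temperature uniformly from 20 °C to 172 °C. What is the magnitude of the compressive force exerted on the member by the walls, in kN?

Unrestrained expansion: δ_free = αΔT L = 10.1×10⁻⁶ × 152 × 2150 = 3.301 mm.
This is smaller than the 5.4 mm clearance, so the member expands freely without reaching the stop — the stress is zero.

P ≈ 0 kN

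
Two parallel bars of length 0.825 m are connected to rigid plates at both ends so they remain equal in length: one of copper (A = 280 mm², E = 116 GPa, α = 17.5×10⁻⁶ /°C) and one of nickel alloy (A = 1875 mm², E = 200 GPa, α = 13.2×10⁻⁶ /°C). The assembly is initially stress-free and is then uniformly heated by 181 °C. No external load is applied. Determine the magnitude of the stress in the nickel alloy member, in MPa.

Both members must finish at the same length. With the larger α, the copper tends to over-expand; the plates restrain it, putting the copper in compression and the nickel alloy in tension. With no external load the two internal forces are equal and opposite, magnitude P.
Setting the final lengths equal and cancelling L: (α₁ − α₂)ΔT = P/(A₁E₁) + P/(A₂E₂).
|α₁ − α₂|·ΔT = 4.3×10⁻⁶ × 181 = 0.0007783.
1/(A₁E₁) + 1/(A₂E₂) = 1/(280×116×10³) + 1/(1875×200×10³) = 3.345×10⁻⁸ N⁻¹.
P = 0.0007783 / 3.345×10⁻⁸ = 23260 N = 23.26 kN.
σ_{nickel alloy} = P/A₂ = 23260/1875 = 12.41 MPa, tensile.

σ ≈ 12.4 MPa (tensile)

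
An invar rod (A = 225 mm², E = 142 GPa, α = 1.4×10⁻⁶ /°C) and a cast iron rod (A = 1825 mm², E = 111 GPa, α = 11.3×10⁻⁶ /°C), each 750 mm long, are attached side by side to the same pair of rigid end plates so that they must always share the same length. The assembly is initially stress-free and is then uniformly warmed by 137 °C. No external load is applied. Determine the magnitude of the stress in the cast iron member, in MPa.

σ ≈ 20.5 MPa (compressive)

The cast iron has the larger α, so on heating it would change length more than the invar if both were free. The rigid plates force a common final length, so the cast iron is put into compression and the invar into tension, with equal and opposite forces P (no external load).
Compatibility of the two members (thermal + elastic change equal): (α₁ − α₂)ΔT = P·[1/(A₁E₁) + 1/(A₂E₂)].
|α₁ − α₂|·ΔT = 9.9×10⁻⁶ × 137 = 0.001356.
1/(A₁E₁) + 1/(A₂E₂) = 1/(225×142×10³) + 1/(1825×111×10³) = 3.624×10⁻⁸ N⁻¹.
So P = 0.001356 / 3.624×10⁻⁸ = 37.43 kN.
σ_{cast iron} = P/A₂ = 37430/1825 = 20.51 MPa, compressive.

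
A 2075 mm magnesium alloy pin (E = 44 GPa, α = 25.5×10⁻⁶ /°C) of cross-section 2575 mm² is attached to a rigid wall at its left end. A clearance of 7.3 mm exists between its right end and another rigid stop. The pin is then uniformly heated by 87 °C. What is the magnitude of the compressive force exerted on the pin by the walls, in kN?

Free thermal elongation = αΔT L = 25.5×10⁻⁶ × 87 × 2075 = 4.603 mm.
This is smaller than the 7.3 mm clearance, so the pin expands freely without reaching the stop — the stress is zero.

P ≈ 0 kN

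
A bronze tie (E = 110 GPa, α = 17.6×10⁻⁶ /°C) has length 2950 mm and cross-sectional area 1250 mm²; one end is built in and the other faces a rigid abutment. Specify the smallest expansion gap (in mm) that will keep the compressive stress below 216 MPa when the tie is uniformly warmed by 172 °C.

g ≈ 3.14 mm

With no wall the tie would lengthen by αΔT L = 17.6×10⁻⁶ × 172 × 2950 = 8.93 mm.
At the allowable stress the elastic shortening the wall may impose is σL/E = 216 × 2950 / (110×10³) = 5.793 mm.
The gap must absorb the remainder: g_min = 8.93 − 5.793 = 3.138 mm.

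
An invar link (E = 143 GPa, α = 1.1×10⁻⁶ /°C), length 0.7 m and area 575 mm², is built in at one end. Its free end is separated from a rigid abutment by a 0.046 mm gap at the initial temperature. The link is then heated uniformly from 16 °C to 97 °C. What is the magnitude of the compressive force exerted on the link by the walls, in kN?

P ≈ 1.92 kN

Unrestrained expansion: δ_free = αΔT L = 1.1×10⁻⁶ × 81 × 700 = 0.06237 mm.
This exceeds the 0.046 mm gap, so the wall pushes back. The portion of expansion that must be recovered elastically is δ_free − gap = 0.06237 − 0.046 = 0.01637 mm.
That suppressed elongation corresponds to σ = E·Δ/L = 143×10³ × 0.01637/700 = 3.344 MPa.
Force on the wall = σA = 3.344 × 575 mm² = 1.923 kN.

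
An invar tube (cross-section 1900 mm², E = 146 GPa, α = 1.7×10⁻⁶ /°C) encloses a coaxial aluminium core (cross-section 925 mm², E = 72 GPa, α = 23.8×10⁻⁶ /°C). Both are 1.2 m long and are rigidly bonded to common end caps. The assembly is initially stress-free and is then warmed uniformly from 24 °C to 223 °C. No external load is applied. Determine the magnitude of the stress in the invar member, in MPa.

The aluminium has the larger α, so on heating it would change length more than the invar if both were free. The rigid plates force a common final length, so the aluminium is put into compression and the invar into tension, with equal and opposite forces P (no external load).
Equating the net (thermal + elastic) strains gives |α₁ − α₂|·ΔT = P·[1/(A₁E₁) + 1/(A₂E₂)].
|α₁ − α₂|·ΔT = 22.1×10⁻⁶ × 199 = 0.004398.
1/(A₁E₁) + 1/(A₂E₂) = 1/(1900×146×10³) + 1/(925×72×10³) = 1.862×10⁻⁸ N⁻¹.
P = 0.004398 / 1.862×10⁻⁸ = 236200 N = 236.2 kN.
σ_{invar} = P/A₁ = 236200/1900 = 124.3 MPa, tensile.

σ ≈ 124 MPa (tensile)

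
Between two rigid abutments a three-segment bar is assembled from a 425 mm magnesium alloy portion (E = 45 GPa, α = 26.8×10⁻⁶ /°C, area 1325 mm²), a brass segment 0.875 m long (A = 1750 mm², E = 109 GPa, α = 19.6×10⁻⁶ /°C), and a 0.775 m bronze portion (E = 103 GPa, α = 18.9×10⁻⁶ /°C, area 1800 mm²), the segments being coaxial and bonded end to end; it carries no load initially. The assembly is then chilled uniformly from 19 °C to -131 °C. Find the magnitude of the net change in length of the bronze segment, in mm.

With the walls removed the bar would change length by δ_free = Σ αᵢΔT Lᵢ = 26.8×10⁻⁶×150×425 + 19.6×10⁻⁶×150×875 + 18.9×10⁻⁶×150×775 = 6.478 mm.
Since the ends are fixed, an axial force P builds up, equal in every segment, with P · Σ Lᵢ/(AᵢEᵢ) = δ_free.
The series flexibility is Σ Lᵢ/(AᵢEᵢ) = 425/(1325×45×10³) + 875/(1750×109×10³) + 775/(1800×103×10³) = 1.59×10⁻⁵ mm/N.
P = 6.478 / 1.59×10⁻⁵ = 407600 N = 407.6 kN, tensile.
For the bronze segment, free thermal change = 18.9×10⁻⁶×150×775 = 2.197 mm and elastic change from P = 407600×775/(1800×103×10³) = 1.704 mm; these oppose, so the net change is 0.493 mm (segment shortens).

|ΔL| ≈ 0.493 mm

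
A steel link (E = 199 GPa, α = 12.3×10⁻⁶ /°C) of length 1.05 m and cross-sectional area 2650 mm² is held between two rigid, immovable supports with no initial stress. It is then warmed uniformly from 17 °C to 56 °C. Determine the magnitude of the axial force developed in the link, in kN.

P ≈ 253 kN (compressive)

The ends cannot move, so σ = EαΔT = 199×10³ × 12.3×10⁻⁶ × 39 = 95.46 MPa.
P = AEαΔT = 2650 × 199×10³ × 12.3×10⁻⁶ × 39 = 253 kN (compressive).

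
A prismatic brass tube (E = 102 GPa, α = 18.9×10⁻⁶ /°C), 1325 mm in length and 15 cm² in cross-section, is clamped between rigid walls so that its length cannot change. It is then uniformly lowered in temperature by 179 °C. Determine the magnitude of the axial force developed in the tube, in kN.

P ≈ 518 kN (tensile)

With zero net strain, σ = E·αΔT = 102 GPa × 18.9×10⁻⁶ × 179 = 345.1 MPa.
Axial force P = σA = 345.1 × 1500 = 517600 N = 517.6 kN, tensile.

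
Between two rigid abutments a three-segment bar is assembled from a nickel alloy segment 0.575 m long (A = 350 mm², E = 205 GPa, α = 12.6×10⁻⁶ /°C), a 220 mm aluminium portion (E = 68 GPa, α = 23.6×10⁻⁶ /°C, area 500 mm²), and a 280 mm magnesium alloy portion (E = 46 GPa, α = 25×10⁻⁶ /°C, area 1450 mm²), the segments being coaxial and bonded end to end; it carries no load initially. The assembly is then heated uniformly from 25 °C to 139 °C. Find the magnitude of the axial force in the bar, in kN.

Free thermal expansion of the whole bar: Σ αᵢΔT Lᵢ = 12.6×10⁻⁶×114×575 + 23.6×10⁻⁶×114×220 + 25×10⁻⁶×114×280 = 2.216 mm.
The walls prevent any net length change, so an axial force P (same in every segment) develops. Compatibility: P · Σ Lᵢ/(AᵢEᵢ) = δ_free.
The series flexibility is Σ Lᵢ/(AᵢEᵢ) = 575/(350×205×10³) + 220/(500×68×10³) + 280/(1450×46×10³) = 1.868×10⁻⁵ mm/N.
So P = 2.216 / 1.868×10⁻⁵ = 118.6 kN, compressive.

P ≈ 119 kN (compressive)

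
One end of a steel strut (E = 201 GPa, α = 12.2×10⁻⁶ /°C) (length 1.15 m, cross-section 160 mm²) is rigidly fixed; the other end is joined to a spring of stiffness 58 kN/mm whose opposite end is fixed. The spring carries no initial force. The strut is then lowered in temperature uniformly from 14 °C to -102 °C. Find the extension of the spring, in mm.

δ ≈ 0.529 mm

If the spring were absent the strut would shorten by αΔT L = 12.2×10⁻⁶ × 116 × 1150 = 1.627 mm.
With a force P in the spring, the elastic change of the strut is PL/(AE) and that of the spring is P/k; compatibility requires their sum to equal δ_free.
So P = δ_free / [L/(AE) + 1/k] = 1.627 / [ 1150/(160×201×10³) + 1/(58×10³) ].
P = 1.627 / 5.3×10⁻⁵ = 30710 N.
Spring extension = P/k = 30710/(58×10³) = 0.5294 mm.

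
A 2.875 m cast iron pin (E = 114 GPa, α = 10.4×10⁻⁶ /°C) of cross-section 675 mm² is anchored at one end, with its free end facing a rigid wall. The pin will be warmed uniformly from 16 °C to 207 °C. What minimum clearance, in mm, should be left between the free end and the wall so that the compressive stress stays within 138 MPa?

Free expansion if unrestrained: δ_free = αΔT L = 10.4×10⁻⁶ × 191 × 2875 = 5.711 mm.
At the allowable stress the elastic shortening the wall may impose is σL/E = 138 × 2875 / (114×10³) = 3.48 mm.
The gap must absorb the remainder: g_min = 5.711 − 3.48 = 2.231 mm.

g ≈ 2.23 mm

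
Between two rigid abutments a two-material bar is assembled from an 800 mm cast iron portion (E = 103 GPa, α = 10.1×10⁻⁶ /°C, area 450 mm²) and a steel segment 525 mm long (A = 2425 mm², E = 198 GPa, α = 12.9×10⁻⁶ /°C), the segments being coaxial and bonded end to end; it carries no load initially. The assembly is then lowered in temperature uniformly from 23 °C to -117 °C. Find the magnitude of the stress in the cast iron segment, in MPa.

With the walls removed the bar would change length by δ_free = Σ αᵢΔT Lᵢ = 10.1×10⁻⁶×140×800 + 12.9×10⁻⁶×140×525 = 2.079 mm.
The walls prevent any net length change, so an axial force P (same in every segment) develops. Compatibility: P · Σ Lᵢ/(AᵢEᵢ) = δ_free.
Σ Lᵢ/(AᵢEᵢ) = 800/(450×103×10³) + 525/(2425×198×10³) = 1.835×10⁻⁵ mm/N.
Hence P = δ_free / Σ(L/AE) = 2.079/1.835×10⁻⁵ = 113.3 kN (tensile).
σ_{cast iron} = P / A = 113300 / 450 = 251.8 MPa.

σ ≈ 252 MPa (tensile)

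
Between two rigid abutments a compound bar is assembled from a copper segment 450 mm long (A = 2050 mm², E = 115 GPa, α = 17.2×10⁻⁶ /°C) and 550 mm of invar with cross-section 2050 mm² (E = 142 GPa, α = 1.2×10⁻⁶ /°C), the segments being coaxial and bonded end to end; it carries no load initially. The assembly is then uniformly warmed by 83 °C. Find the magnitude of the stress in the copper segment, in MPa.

With the walls removed the bar would change length by δ_free = Σ αᵢΔT Lᵢ = 17.2×10⁻⁶×83×450 + 1.2×10⁻⁶×83×550 = 0.6972 mm.
Since the ends are fixed, an axial force P builds up, equal in every segment, with P · Σ Lᵢ/(AᵢEᵢ) = δ_free.
Σ Lᵢ/(AᵢEᵢ) = 450/(2050×115×10³) + 550/(2050×142×10³) = 3.798×10⁻⁶ mm/N.
Hence P = δ_free / Σ(L/AE) = 0.6972/3.798×10⁻⁶ = 183.6 kN (compressive).
σ_{copper} = P / A = 183600 / 2050 = 89.54 MPa.

σ ≈ 89.5 MPa (compressive)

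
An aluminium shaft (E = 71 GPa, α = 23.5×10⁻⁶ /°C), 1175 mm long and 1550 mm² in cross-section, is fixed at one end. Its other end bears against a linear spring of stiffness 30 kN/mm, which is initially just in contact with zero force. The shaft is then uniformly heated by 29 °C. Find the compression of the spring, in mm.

The unrestrained thermal change is αΔT L = 23.5×10⁻⁶ × 29 × 1175 = 0.8008 mm.
With a force P in the spring, the elastic change of the shaft is PL/(AE) and that of the spring is P/k; compatibility requires their sum to equal δ_free.
So P = δ_free / [L/(AE) + 1/k] = 0.8008 / [ 1175/(1550×71×10³) + 1/(30×10³) ].
P = 0.8008 / 4.401×10⁻⁵ = 18190 N.
Spring compression = P/k = 18190/(30×10³) = 0.6065 mm.

δ ≈ 0.606 mm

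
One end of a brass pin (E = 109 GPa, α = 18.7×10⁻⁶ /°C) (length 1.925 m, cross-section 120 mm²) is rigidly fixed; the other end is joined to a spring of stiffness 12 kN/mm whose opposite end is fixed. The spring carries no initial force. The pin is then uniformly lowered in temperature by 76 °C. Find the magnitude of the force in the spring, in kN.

P ≈ 11.9 kN

Free thermal contraction: δ_free = αΔT L = 18.7×10⁻⁶ × 76 × 1925 = 2.736 mm.
With a force P in the spring, the elastic change of the pin is PL/(AE) and that of the spring is P/k; compatibility requires their sum to equal δ_free.
So P = δ_free / [L/(AE) + 1/k] = 2.736 / [ 1925/(120×109×10³) + 1/(12×10³) ].
P = 2.736 / 0.0002305 = 11870 N.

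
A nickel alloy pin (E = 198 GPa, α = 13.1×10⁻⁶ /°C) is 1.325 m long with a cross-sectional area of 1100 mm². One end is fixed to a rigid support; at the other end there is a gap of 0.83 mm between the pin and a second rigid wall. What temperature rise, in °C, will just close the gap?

Contact occurs when the free expansion equals the gap: αΔT L = 0.83 mm.
ΔT = 0.83 / (13.1×10⁻⁶ × 1325) = 47.82 °C.

ΔT ≈ 47.8 °C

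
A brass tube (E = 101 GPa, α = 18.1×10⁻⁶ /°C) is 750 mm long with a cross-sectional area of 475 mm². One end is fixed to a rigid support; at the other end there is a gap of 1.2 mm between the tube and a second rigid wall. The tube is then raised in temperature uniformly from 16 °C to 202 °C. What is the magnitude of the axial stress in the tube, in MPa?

σ ≈ 178 MPa (compressive)

Free thermal elongation = αΔT L = 18.1×10⁻⁶ × 186 × 750 = 2.525 mm.
The gap closes (δ_free > 1.2 mm) and the wall then resists a further 2.525 − 1.2 = 1.325 mm of expansion.
That suppressed elongation corresponds to σ = E·Δ/L = 101×10³ × 1.325/750 = 178.4 MPa.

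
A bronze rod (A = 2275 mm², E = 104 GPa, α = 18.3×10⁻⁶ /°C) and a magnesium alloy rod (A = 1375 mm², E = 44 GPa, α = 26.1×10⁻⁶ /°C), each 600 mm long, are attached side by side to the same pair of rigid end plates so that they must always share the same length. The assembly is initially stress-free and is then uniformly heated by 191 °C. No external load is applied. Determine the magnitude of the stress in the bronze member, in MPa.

σ ≈ 31.6 MPa (tensile)

Equilibrium of a rigid end plate with no external load gives equal and opposite internal forces ±P in the two members. Since α_{magnesium alloy} > α_{bronze}, heating drives the magnesium alloy into compression and the bronze into tension.
Equating the net (thermal + elastic) strains gives |α₁ − α₂|·ΔT = P·[1/(A₁E₁) + 1/(A₂E₂)].
|α₁ − α₂|·ΔT = 7.8×10⁻⁶ × 191 = 0.00149.
1/(A₁E₁) + 1/(A₂E₂) = 1/(2275×104×10³) + 1/(1375×44×10³) = 2.076×10⁻⁸ N⁻¹.
P = 0.00149 / 2.076×10⁻⁸ = 71780 N = 71.78 kN.
σ_{bronze} = P/A₁ = 71780/2275 = 31.55 MPa, tensile.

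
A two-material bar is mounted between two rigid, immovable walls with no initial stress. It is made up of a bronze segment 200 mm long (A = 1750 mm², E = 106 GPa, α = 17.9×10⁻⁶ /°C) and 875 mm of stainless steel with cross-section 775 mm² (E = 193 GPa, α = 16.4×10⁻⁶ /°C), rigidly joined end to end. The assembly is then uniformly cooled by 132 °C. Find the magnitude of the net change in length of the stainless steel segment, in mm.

|ΔL| ≈ 0.104 mm

With the walls removed the bar would change length by δ_free = Σ αᵢΔT Lᵢ = 17.9×10⁻⁶×132×200 + 16.4×10⁻⁶×132×875 = 2.367 mm.
Since the ends are fixed, an axial force P builds up, equal in every segment, with P · Σ Lᵢ/(AᵢEᵢ) = δ_free.
Σ Lᵢ/(AᵢEᵢ) = 200/(1750×106×10³) + 875/(775×193×10³) = 6.928×10⁻⁶ mm/N.
So P = 2.367 / 6.928×10⁻⁶ = 341.6 kN, tensile.
For the stainless steel segment, free thermal change = 16.4×10⁻⁶×132×875 = 1.894 mm and elastic change from P = 341600×875/(775×193×10³) = 1.998 mm; these oppose, so the net change is 0.104 mm (segment lengthens).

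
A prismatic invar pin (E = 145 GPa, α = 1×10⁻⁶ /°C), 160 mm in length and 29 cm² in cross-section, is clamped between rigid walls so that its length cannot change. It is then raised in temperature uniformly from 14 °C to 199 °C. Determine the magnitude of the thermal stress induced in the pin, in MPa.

σ ≈ 26.8 MPa (compressive)

With length fixed, the mechanical strain must cancel the thermal strain αΔT = 1×10⁻⁶ × 185 = 185×10⁻⁶.
σ = EαΔT = 145×10³ × 1×10⁻⁶ × 185 = 26.82 MPa (compressive; the pin is trying to expand).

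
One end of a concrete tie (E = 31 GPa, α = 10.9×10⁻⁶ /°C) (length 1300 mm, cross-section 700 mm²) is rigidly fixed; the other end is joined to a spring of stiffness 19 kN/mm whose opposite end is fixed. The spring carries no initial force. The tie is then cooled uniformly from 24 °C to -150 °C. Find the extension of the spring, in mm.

If the spring were absent the tie would shorten by αΔT L = 10.9×10⁻⁶ × 174 × 1300 = 2.466 mm.
Let P be the tensile force in the spring. The tie extends elastically by PL/(AE) and the spring stretches by P/k; together these equal δ_free.
P [ L/(AE) + 1/k ] = δ_free → P [ 1300/(700×31×10³) + 1/(19×10³) ] = 2.466.
P = 2.466 / 0.0001125 = 21910 N.
Spring extension = P/k = 21910/(19×10³) = 1.153 mm.

δ ≈ 1.15 mm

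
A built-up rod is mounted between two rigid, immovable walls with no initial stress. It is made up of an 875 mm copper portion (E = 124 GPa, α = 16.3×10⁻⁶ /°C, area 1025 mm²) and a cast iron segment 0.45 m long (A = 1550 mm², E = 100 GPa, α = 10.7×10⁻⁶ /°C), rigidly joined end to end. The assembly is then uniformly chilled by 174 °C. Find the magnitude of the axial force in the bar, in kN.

Free thermal contraction of the whole bar: Σ αᵢΔT Lᵢ = 16.3×10⁻⁶×174×875 + 10.7×10⁻⁶×174×450 = 3.319 mm.
Since the ends are fixed, an axial force P builds up, equal in every segment, with P · Σ Lᵢ/(AᵢEᵢ) = δ_free.
Σ Lᵢ/(AᵢEᵢ) = 875/(1025×124×10³) + 450/(1550×100×10³) = 9.788×10⁻⁶ mm/N.
Hence P = δ_free / Σ(L/AE) = 3.319/9.788×10⁻⁶ = 339.2 kN (tensile).

P ≈ 339 kN (tensile)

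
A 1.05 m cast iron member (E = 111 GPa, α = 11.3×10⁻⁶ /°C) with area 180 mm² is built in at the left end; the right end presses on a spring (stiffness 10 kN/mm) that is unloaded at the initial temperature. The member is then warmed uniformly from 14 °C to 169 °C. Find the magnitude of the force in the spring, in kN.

P ≈ 12.1 kN

Free thermal expansion: δ_free = αΔT L = 11.3×10⁻⁶ × 155 × 1050 = 1.839 mm.
Let P be the compressive force at the spring. The member shortens elastically by PL/(AE) and the spring compresses by P/k; together these equal δ_free.
So P = δ_free / [L/(AE) + 1/k] = 1.839 / [ 1050/(180×111×10³) + 1/(10×10³) ].
P = 1.839 / 0.0001526 = 12060 N.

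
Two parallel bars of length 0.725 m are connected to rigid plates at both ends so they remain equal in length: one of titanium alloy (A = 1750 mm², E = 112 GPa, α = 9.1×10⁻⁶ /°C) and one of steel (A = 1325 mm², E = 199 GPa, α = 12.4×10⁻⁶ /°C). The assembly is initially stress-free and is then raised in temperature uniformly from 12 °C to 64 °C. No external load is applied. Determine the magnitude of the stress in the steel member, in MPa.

Equilibrium of a rigid end plate with no external load gives equal and opposite internal forces ±P in the two members. Since α_{steel} > α_{titanium alloy}, heating drives the steel into compression and the titanium alloy into tension.
Equating the net (thermal + elastic) strains gives |α₁ − α₂|·ΔT = P·[1/(A₁E₁) + 1/(A₂E₂)].
|α₁ − α₂|·ΔT = 3.3×10⁻⁶ × 52 = 0.0001716.
1/(A₁E₁) + 1/(A₂E₂) = 1/(1750×112×10³) + 1/(1325×199×10³) = 8.895×10⁻⁹ N⁻¹.
So P = 0.0001716 / 8.895×10⁻⁹ = 19.29 kN.
σ_{steel} = P/A₂ = 19290/1325 = 14.56 MPa, compressive.

σ ≈ 14.6 MPa (compressive)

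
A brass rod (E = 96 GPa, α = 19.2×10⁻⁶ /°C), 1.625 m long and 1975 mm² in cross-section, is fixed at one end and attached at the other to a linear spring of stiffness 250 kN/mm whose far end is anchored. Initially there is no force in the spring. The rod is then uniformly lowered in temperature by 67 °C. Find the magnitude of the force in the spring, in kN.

P ≈ 166 kN

The unrestrained thermal change is αΔT L = 19.2×10⁻⁶ × 67 × 1625 = 2.09 mm.
Let P be the tensile force in the spring. The rod extends elastically by PL/(AE) and the spring stretches by P/k; together these equal δ_free.
P [ L/(AE) + 1/k ] = δ_free → P [ 1625/(1975×96×10³) + 1/(250×10³) ] = 2.09.
P = 2.09 / 1.257×10⁻⁵ = 166300 N.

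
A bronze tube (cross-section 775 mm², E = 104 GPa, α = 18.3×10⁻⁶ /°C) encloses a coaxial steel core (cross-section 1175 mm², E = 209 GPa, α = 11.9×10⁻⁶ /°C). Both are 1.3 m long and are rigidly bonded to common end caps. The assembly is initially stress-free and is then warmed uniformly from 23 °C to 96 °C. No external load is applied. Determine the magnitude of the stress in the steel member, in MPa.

σ ≈ 24.1 MPa (tensile)

Equilibrium of a rigid end plate with no external load gives equal and opposite internal forces ±P in the two members. Since α_{bronze} > α_{steel}, heating drives the bronze into compression and the steel into tension.
Equating the net (thermal + elastic) strains gives |α₁ − α₂|·ΔT = P·[1/(A₁E₁) + 1/(A₂E₂)].
|α₁ − α₂|·ΔT = 6.4×10⁻⁶ × 73 = 0.0004672.
1/(A₁E₁) + 1/(A₂E₂) = 1/(775×104×10³) + 1/(1175×209×10³) = 1.648×10⁻⁸ N⁻¹.
So P = 0.0004672 / 1.648×10⁻⁸ = 28.35 kN.
σ_{steel} = P/A₂ = 28350/1175 = 24.13 MPa, tensile.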